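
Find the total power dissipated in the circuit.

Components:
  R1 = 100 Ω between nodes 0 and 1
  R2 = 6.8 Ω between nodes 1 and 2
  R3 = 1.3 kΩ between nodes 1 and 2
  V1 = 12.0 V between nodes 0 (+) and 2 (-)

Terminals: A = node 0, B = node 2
Nodal analysis, taking node 2 as the 0 V reference.
Source V1 fixes V_0 = 12 V.
KCL at each unknown node (sum of currents leaving = 0; resistances in Ω):
  Node 1: (V_1 - 12)/100 + (V_1 - 0)/6.8 + (V_1 - 0)/1300 = 0
Collecting terms: 0.1578 × V_1 = 0.12  =>  V_1 = 0.7603 V
Power in each resistor, P = (ΔV)²/R:
  P_R1 = (12 - 0.7603)²/100 = 1.263 W
  P_R2 = (0.7603 - 0)²/6.8 = 0.08501 W
  P_R3 = (0.7603 - 0)²/1300 = 0.0004447 W
P_total = P_R1 + P_R2 + P_R3 = 1.349 W

Final answer: 1.349 W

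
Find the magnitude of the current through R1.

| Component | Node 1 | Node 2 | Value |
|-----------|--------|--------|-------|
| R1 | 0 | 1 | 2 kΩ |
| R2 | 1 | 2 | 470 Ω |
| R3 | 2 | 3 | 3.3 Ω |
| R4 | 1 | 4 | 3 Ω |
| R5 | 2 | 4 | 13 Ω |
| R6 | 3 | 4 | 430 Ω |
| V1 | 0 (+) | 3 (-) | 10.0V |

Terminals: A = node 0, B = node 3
Nodal analysis, taking node 3 as the 0 V reference.
Source V1 fixes V_0 = 10 V.
KCL at each unknown node (sum of currents leaving = 0; resistances in Ω):
  Node 1: (V_1 - 10)/2000 + (V_1 - V_2)/470 + (V_1 - V_4)/3 = 0
  Node 2: (V_2 - V_1)/470 + (V_2 - 0)/3.3 + (V_2 - V_4)/13 = 0
  Node 4: (V_4 - V_1)/3 + (V_4 - V_2)/13 + (V_4 - 0)/430 = 0
Collecting terms (coefficients in siemens):
  0.336·V_1 - 0.002128·V_2 - 0.3333·V_4 = 0.005
  0.3821·V_2 - 0.002128·V_1 - 0.07692·V_4 = 0
  0.4126·V_4 - 0.3333·V_1 - 0.07692·V_2 = 0
Solving these 3 simultaneous equations (Gaussian elimination) gives:
  V_1 = 0.09022 V, V_2 = 0.01577 V, V_4 = 0.07583 V
I_R1 = (V_0 - V_1)/R1 = (10 - 0.09022)/2000 = 0.004955 A
|I_R1| = 0.004955 A

Final answer: |I_R1| = 0.004955 A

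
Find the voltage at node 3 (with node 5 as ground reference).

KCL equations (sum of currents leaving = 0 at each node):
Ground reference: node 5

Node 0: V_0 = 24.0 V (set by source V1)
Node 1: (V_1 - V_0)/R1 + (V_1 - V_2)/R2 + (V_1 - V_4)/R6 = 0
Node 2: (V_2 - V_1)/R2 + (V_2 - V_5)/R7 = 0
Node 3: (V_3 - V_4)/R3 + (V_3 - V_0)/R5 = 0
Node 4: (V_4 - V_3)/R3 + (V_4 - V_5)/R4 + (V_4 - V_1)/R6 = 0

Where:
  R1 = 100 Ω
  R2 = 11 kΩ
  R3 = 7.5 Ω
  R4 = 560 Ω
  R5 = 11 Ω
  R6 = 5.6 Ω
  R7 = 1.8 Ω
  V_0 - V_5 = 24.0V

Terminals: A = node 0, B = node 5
Nodal analysis, taking node 5 as the 0 V reference.
Source V1 fixes V_0 = 24 V.
KCL at each unknown node (sum of currents leaving = 0; resistances in Ω):
  Node 1: (V_1 - 24)/100 + (V_1 - V_2)/11000 + (V_1 - V_4)/5.6 = 0
  Node 2: (V_2 - V_1)/11000 + (V_2 - 0)/1.8 = 0
  Node 3: (V_3 - V_4)/7.5 + (V_3 - 24)/11 = 0
  Node 4: (V_4 - V_3)/7.5 + (V_4 - 0)/560 + (V_4 - V_1)/5.6 = 0
Collecting terms (coefficients in siemens):
  0.1887·V_1 - 0.00009091·V_2 - 0.1786·V_4 = 0.24
  0.5556·V_2 - 0.00009091·V_1 = 0
  0.2242·V_3 - 0.1333·V_4 = 2.182
  0.3137·V_4 - 0.1786·V_1 - 0.1333·V_3 = 0
Solving these 4 simultaneous equations (Gaussian elimination) gives:
  V_1 = 23.34 V, V_2 = 0.003818 V, V_3 = 23.59 V, V_4 = 23.31 V
The requested potential is V_3 = 23.59 V.

Final answer: V_3 = 23.59 V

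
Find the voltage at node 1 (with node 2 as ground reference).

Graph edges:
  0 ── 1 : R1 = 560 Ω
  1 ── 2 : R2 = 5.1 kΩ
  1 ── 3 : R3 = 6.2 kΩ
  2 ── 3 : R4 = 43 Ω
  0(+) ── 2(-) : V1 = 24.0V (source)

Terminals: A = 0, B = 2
Nodal analysis, taking node 2 as the 0 V reference.
Source V1 fixes V_0 = 24 V.
KCL at each unknown node (sum of currents leaving = 0; resistances in Ω):
  Node 1: (V_1 - 24)/560 + (V_1 - 0)/5100 + (V_1 - V_3)/6200 = 0
  Node 3: (V_3 - V_1)/6200 + (V_3 - 0)/43 = 0
Collecting terms (coefficients in siemens):
  0.002143·V_1 - 0.0001613·V_3 = 0.04286
  0.02342·V_3 - 0.0001613·V_1 = 0
Determinant D = (0.002143)(0.02342) - (-0.0001613)(-0.0001613) = 0.00005016
V_1 = [(0.04286)(0.02342) - (-0.0001613)(0)]/D = 20.01 V
V_3 = [(0.002143)(0) - (0.04286)(-0.0001613)]/D = 0.1378 V
The requested potential is V_1 = 20.01 V.

Final answer: V_1 = 20.01 V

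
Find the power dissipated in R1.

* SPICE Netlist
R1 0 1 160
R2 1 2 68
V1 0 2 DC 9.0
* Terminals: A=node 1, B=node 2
Nodal analysis, taking node 2 as the 0 V reference.
Source V1 fixes V_0 = 9 V.
KCL at each unknown node (sum of currents leaving = 0; resistances in Ω):
  Node 1: (V_1 - 9)/160 + (V_1 - 0)/68 = 0
Collecting terms: 0.02096 × V_1 = 0.05625  =>  V_1 = 2.684 V
I_R1 = (V_0 - V_1)/R1 = (9 - 2.684)/160 = 0.03947 A
P_R1 = I_R1² × R1 = (0.03947)² × 160 = 0.2493 W

Final answer: 0.2493 W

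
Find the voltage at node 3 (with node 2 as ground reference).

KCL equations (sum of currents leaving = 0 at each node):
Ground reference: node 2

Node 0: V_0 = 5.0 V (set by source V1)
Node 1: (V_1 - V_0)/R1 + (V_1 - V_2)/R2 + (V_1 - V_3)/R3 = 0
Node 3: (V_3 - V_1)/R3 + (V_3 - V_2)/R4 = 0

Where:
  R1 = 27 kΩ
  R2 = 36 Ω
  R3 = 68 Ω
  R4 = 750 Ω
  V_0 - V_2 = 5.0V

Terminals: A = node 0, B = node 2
Nodal analysis, taking node 2 as the 0 V reference.
Source V1 fixes V_0 = 5 V.
KCL at each unknown node (sum of currents leaving = 0; resistances in Ω):
  Node 1: (V_1 - 5)/27000 + (V_1 - 0)/36 + (V_1 - V_3)/68 = 0
  Node 3: (V_3 - V_1)/68 + (V_3 - 0)/750 = 0
Collecting terms (coefficients in siemens):
  0.04252·V_1 - 0.01471·V_3 = 0.0001852
  0.01604·V_3 - 0.01471·V_1 = 0
Determinant D = (0.04252)(0.01604) - (-0.01471)(-0.01471) = 0.0004657
V_1 = [(0.0001852)(0.01604) - (-0.01471)(0)]/D = 0.006377 V
V_3 = [(0.04252)(0) - (0.0001852)(-0.01471)]/D = 0.005847 V
The requested potential is V_3 = 0.005847 V.

Final answer: V_3 = 0.005847 V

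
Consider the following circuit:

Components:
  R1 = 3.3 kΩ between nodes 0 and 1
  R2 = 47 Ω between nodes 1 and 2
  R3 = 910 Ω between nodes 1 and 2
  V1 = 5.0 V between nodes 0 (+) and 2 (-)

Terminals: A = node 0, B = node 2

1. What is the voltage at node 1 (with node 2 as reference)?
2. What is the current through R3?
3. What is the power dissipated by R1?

Nodal analysis, taking node 2 as the 0 V reference.
Source V1 fixes V_0 = 5 V.
KCL at each unknown node (sum of currents leaving = 0; resistances in Ω):
  Node 1: (V_1 - 5)/3300 + (V_1 - 0)/47 + (V_1 - 0)/910 = 0
Collecting terms: 0.02268 × V_1 = 0.001515  =>  V_1 = 0.06681 V
Part 1:
  Read off the nodal solution: V_1 = 0.06681 V
Part 2:
  I_R3 = (V_1 - V_2)/R3 = (0.06681 - 0)/910 = 0.00007342 A
  Magnitude: I_R3 = 0.00007342 A
Part 3:
  I_R1 = (V_0 - V_1)/R1 = (5 - 0.06681)/3300 = 0.001495 A
  P_R1 = I_R1² × R1 = (0.001495)² × 3300 = 0.007375 W

Final answers:
1. V_1 = 0.06681 V
2. I_R3 = 7.342e-05 A
3. P_R1 = 0.007375 W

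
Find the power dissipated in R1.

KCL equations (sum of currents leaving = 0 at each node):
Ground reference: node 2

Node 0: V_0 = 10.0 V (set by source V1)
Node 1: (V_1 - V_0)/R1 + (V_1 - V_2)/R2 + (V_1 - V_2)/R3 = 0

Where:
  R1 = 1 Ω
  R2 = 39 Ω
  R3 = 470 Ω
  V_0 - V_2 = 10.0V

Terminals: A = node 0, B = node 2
Nodal analysis, taking node 2 as the 0 V reference.
Source V1 fixes V_0 = 10 V.
KCL at each unknown node (sum of currents leaving = 0; resistances in Ω):
  Node 1: (V_1 - 10)/1 + (V_1 - 0)/39 + (V_1 - 0)/470 = 0
Collecting terms: 1.028 × V_1 = 10  =>  V_1 = 9.73 V
I_R1 = (V_0 - V_1)/R1 = (10 - 9.73)/1 = 0.2702 A
P_R1 = I_R1² × R1 = (0.2702)² × 1 = 0.073 W

Final answer: 0.073 W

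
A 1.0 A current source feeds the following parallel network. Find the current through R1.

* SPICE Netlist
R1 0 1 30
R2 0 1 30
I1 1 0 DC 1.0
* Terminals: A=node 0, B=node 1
All resistors sit directly between nodes 0 and 1, so they are in parallel and share one voltage V; the full source current 1 A splits among them.
1/R_par = 1/30 + 1/30 = 0.06667 S  =>  R_par = 15 Ω
V = I × R_par = 1 × 15 = 15 V
I_R1 = V/R1 = 15/30 = 0.5 A

Final answer: 0.5 A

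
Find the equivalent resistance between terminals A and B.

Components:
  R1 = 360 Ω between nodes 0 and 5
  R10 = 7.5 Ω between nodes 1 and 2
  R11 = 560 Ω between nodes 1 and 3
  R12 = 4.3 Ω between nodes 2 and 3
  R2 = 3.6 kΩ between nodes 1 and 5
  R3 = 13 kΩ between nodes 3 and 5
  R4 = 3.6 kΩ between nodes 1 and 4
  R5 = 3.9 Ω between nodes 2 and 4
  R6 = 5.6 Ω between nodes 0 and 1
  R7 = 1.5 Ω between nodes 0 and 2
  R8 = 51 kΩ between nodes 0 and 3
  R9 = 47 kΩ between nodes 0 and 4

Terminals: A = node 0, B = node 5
The network is not a plain series/parallel combination. Inject a 1 A test current into terminal A (node 0) and return it from terminal B (node 5); then R_eq = V_A / (1 A).
Nodal analysis, taking node 5 as the 0 V reference.
Current source I_test pushes 1 A into node 0 and draws it out of node 5.
KCL at each unknown node (sum of currents leaving = 0; resistances in Ω):
  Node 0: (V_0 - 0)/360 + (V_0 - V_1)/5.6 + (V_0 - V_2)/1.5 + (V_0 - V_3)/51000 + (V_0 - V_4)/47000 - 1 = 0
  Node 1: (V_1 - V_0)/5.6 + (V_1 - 0)/3600 + (V_1 - V_4)/3600 + (V_1 - V_2)/7.5 + (V_1 - V_3)/560 = 0
  Node 2: (V_2 - V_0)/1.5 + (V_2 - V_1)/7.5 + (V_2 - V_4)/3.9 + (V_2 - V_3)/4.3 = 0
  Node 3: (V_3 - V_0)/51000 + (V_3 - V_1)/560 + (V_3 - V_2)/4.3 + (V_3 - 0)/13000 = 0
  Node 4: (V_4 - V_0)/47000 + (V_4 - V_1)/3600 + (V_4 - V_2)/3.9 = 0
Collecting terms (coefficients in siemens):
  0.8481·V_0 - 0.1786·V_1 - 0.6667·V_2 - 0.00001961·V_3 - 0.00002128·V_4 = 1
  0.3142·V_1 - 0.1786·V_0 - 0.1333·V_2 - 0.001786·V_3 - 0.0002778·V_4 = 0
  1.289·V_2 - 0.6667·V_0 - 0.1333·V_1 - 0.2326·V_3 - 0.2564·V_4 = 0
  0.2344·V_3 - 0.00001961·V_0 - 0.001786·V_1 - 0.2326·V_2 = 0
  0.2567·V_4 - 0.00002128·V_0 - 0.0002778·V_1 - 0.2564·V_2 = 0
Solving these 5 simultaneous equations (Gaussian elimination) gives:
  V_0 = 319.3 V, V_1 = 318.9 V, V_2 = 319.2 V, V_3 = 319.1 V
  V_4 = 319.2 V
R_eq = V_0 / 1 A = 319.3 Ω

Final answer: 319.3 Ω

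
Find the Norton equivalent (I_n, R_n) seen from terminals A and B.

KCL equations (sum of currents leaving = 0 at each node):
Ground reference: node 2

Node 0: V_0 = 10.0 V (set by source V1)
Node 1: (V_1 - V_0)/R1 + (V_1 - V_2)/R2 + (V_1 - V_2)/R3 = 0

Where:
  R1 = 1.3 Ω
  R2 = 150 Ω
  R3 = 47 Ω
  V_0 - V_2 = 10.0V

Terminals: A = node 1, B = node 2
Find the Thévenin equivalent first; then I_n = V_th/R_th and R_n = R_th.
Step 1 — V_th is the open-circuit voltage V_A - V_B (nothing connected across the terminals).
Nodal analysis, taking node 2 as the 0 V reference.
Source V1 fixes V_0 = 10 V.
KCL at each unknown node (sum of currents leaving = 0; resistances in Ω):
  Node 1: (V_1 - 10)/1.3 + (V_1 - 0)/150 + (V_1 - 0)/47 = 0
Collecting terms: 0.7972 × V_1 = 7.692  =>  V_1 = 9.649 V
V_th = V_1 - V_2 = 9.649 - 0 = 9.649 V
Step 2 — R_th: zero the source — replace V1 by a short circuit (node 2 merges into node 0) — and find the resistance seen between A (node 1) and B (node 0).
Reduce the network between node 1 (A) and node 0 (B) by series/parallel combination:
  Rp1 = R1 ‖ R2 ‖ R3 (parallel, all between nodes 0 and 1) = 1/(1/1.3 + 1/150 + 1/47) = 1.254 Ω
R_th = 1.254 Ω
I_n = V_th/R_th = 9.649/1.254 = 7.692 A, and R_n = R_th = 1.254 Ω

Final answer: I_n = 7.692 A, R_n = 1.254 Ω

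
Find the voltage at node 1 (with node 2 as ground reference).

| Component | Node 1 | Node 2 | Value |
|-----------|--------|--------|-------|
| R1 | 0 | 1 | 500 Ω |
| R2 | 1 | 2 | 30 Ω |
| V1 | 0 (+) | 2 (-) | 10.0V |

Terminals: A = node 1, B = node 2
Nodal analysis, taking node 2 as the 0 V reference.
Source V1 fixes V_0 = 10 V.
KCL at each unknown node (sum of currents leaving = 0; resistances in Ω):
  Node 1: (V_1 - 10)/500 + (V_1 - 0)/30 = 0
Collecting terms: 0.03533 × V_1 = 0.02  =>  V_1 = 0.566 V
The requested potential is V_1 = 0.566 V.

Final answer: V_1 = 0.566 V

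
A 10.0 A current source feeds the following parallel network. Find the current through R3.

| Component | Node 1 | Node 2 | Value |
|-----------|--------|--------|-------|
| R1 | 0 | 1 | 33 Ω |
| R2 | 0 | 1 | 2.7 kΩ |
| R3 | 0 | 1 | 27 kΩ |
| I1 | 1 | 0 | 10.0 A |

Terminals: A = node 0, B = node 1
All resistors sit directly between nodes 0 and 1, so they are in parallel and share one voltage V; the full source current 10 A splits among them.
1/R_par = 1/33 + 1/2700 + 1/27000 = 0.03071 S  =>  R_par = 32.56 Ω
V = I × R_par = 10 × 32.56 = 325.6 V
I_R3 = V/R3 = 325.6/27000 = 0.01206 A

Final answer: 0.01206 A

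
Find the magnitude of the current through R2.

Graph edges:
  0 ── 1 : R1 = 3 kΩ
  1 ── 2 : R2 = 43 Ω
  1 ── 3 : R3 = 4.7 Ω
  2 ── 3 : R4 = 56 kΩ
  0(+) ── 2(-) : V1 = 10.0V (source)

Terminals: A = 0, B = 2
Nodal analysis, taking node 2 as the 0 V reference.
Source V1 fixes V_0 = 10 V.
KCL at each unknown node (sum of currents leaving = 0; resistances in Ω):
  Node 1: (V_1 - 10)/3000 + (V_1 - 0)/43 + (V_1 - V_3)/4.7 = 0
  Node 3: (V_3 - V_1)/4.7 + (V_3 - 0)/56000 = 0
Collecting terms (coefficients in siemens):
  0.2364·V_1 - 0.2128·V_3 = 0.003333
  0.2128·V_3 - 0.2128·V_1 = 0
Determinant D = (0.2364)(0.2128) - (-0.2128)(-0.2128) = 0.005023
V_1 = [(0.003333)(0.2128) - (-0.2128)(0)]/D = 0.1412 V
V_3 = [(0.2364)(0) - (0.003333)(-0.2128)]/D = 0.1412 V
I_R2 = (V_1 - V_2)/R2 = (0.1412 - 0)/43 = 0.003284 A
|I_R2| = 0.003284 A

Final answer: |I_R2| = 0.003284 A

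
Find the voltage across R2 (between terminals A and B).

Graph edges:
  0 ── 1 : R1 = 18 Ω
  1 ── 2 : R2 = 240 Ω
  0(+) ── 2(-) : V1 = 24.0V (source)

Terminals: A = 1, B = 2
R1 and R2 are in series across V1 (node 0 → node 1 → node 2), and the output A–B is taken across R2, so this is a voltage divider.
Series current: I = V1/(R1 + R2) = 24/(18 + 240) = 24/258 = 0.09302 A
V_R2 = I × R2 = V1 × R2/(R1 + R2) = 24 × 240/258 = 22.33 V

Final answer: 22.33 V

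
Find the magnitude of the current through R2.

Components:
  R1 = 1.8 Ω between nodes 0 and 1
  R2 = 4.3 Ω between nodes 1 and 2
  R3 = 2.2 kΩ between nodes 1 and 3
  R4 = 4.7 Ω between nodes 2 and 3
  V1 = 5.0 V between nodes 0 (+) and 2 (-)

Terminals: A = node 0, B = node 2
Nodal analysis, taking node 2 as the 0 V reference.
Source V1 fixes V_0 = 5 V.
KCL at each unknown node (sum of currents leaving = 0; resistances in Ω):
  Node 1: (V_1 - 5)/1.8 + (V_1 - 0)/4.3 + (V_1 - V_3)/2200 = 0
  Node 3: (V_3 - V_1)/2200 + (V_3 - 0)/4.7 = 0
Collecting terms (coefficients in siemens):
  0.7886·V_1 - 0.0004545·V_3 = 2.778
  0.2132·V_3 - 0.0004545·V_1 = 0
Determinant D = (0.7886)(0.2132) - (-0.0004545)(-0.0004545) = 0.1681
V_1 = [(2.778)(0.2132) - (-0.0004545)(0)]/D = 3.523 V
V_3 = [(0.7886)(0) - (2.778)(-0.0004545)]/D = 0.007509 V
I_R2 = (V_1 - V_2)/R2 = (3.523 - 0)/4.3 = 0.8192 A
|I_R2| = 0.8192 A

Final answer: |I_R2| = 0.8192 A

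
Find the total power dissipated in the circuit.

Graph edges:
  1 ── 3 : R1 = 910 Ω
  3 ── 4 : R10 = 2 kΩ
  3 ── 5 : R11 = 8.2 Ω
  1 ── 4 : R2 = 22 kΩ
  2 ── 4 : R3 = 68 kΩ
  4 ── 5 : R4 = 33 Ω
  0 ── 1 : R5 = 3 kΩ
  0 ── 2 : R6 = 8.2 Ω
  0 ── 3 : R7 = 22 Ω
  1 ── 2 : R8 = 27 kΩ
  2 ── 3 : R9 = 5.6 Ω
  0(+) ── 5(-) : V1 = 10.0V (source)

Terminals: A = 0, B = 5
Nodal analysis, taking node 5 as the 0 V reference.
Source V1 fixes V_0 = 10 V.
KCL at each unknown node (sum of currents leaving = 0; resistances in Ω):
  Node 1: (V_1 - V_3)/910 + (V_1 - V_4)/22000 + (V_1 - 10)/3000 + (V_1 - V_2)/27000 = 0
  Node 2: (V_2 - V_4)/68000 + (V_2 - 10)/8.2 + (V_2 - V_1)/27000 + (V_2 - V_3)/5.6 = 0
  Node 3: (V_3 - V_1)/910 + (V_3 - 10)/22 + (V_3 - V_2)/5.6 + (V_3 - V_4)/2000 + (V_3 - 0)/8.2 = 0
  Node 4: (V_4 - V_1)/22000 + (V_4 - V_2)/68000 + (V_4 - 0)/33 + (V_4 - V_3)/2000 = 0
Collecting terms (coefficients in siemens):
  0.001515·V_1 - 0.00003704·V_2 - 0.001099·V_3 - 0.00004545·V_4 = 0.003333
  0.3006·V_2 - 0.00003704·V_1 - 0.1786·V_3 - 0.00001471·V_4 = 1.22
  0.3476·V_3 - 0.001099·V_1 - 0.1786·V_2 - 0.0005·V_4 = 0.4545
  0.03086·V_4 - 0.00004545·V_1 - 0.00001471·V_2 - 0.0005·V_3 = 0
Solving these 4 simultaneous equations (Gaussian elimination) gives:
  V_1 = 5.936 V, V_2 = 6.975 V, V_3 = 4.91 V, V_4 = 0.09161 V
Power in each resistor, P = (ΔV)²/R:
  P_R1 = (5.936 - 4.91)²/910 = 0.001157 W
  P_R2 = (5.936 - 0.09161)²/22000 = 0.001553 W
  P_R3 = (6.975 - 0.09161)²/68000 = 0.0006968 W
  P_R4 = (0.09161 - 0)²/33 = 0.0002543 W
  P_R5 = (10 - 5.936)²/3000 = 0.005505 W
  P_R6 = (10 - 6.975)²/8.2 = 1.116 W
  P_R7 = (10 - 4.91)²/22 = 1.178 W
  P_R8 = (5.936 - 6.975)²/27000 = 0.00003998 W
  P_R9 = (6.975 - 4.91)²/5.6 = 0.7614 W
  P_R10 = (4.91 - 0.09161)²/2000 = 0.01161 W
  P_R11 = (4.91 - 0)²/8.2 = 2.94 W
P_total = P_R1 + P_R2 + P_R3 + P_R4 + P_R5 + P_R6 + P_R7 + P_R8 + P_R9 + P_R10 + P_R11 = 6.016 W

Final answer: 6.016 W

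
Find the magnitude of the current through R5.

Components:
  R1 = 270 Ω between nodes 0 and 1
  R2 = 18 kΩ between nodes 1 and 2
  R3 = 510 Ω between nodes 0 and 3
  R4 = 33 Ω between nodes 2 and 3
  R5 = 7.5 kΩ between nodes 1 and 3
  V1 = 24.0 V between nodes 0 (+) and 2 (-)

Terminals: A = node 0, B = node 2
Nodal analysis, taking node 2 as the 0 V reference.
Source V1 fixes V_0 = 24 V.
KCL at each unknown node (sum of currents leaving = 0; resistances in Ω):
  Node 1: (V_1 - 24)/270 + (V_1 - 0)/18000 + (V_1 - V_3)/7500 = 0
  Node 3: (V_3 - 24)/510 + (V_3 - 0)/33 + (V_3 - V_1)/7500 = 0
Collecting terms (coefficients in siemens):
  0.003893·V_1 - 0.0001333·V_3 = 0.08889
  0.0324·V_3 - 0.0001333·V_1 = 0.04706
Determinant D = (0.003893)(0.0324) - (-0.0001333)(-0.0001333) = 0.0001261
V_1 = [(0.08889)(0.0324) - (-0.0001333)(0.04706)]/D = 22.89 V
V_3 = [(0.003893)(0.04706) - (0.08889)(-0.0001333)]/D = 1.547 V
I_R5 = (V_1 - V_3)/R5 = (22.89 - 1.547)/7500 = 0.002846 A
|I_R5| = 0.002846 A

Final answer: |I_R5| = 0.002846 A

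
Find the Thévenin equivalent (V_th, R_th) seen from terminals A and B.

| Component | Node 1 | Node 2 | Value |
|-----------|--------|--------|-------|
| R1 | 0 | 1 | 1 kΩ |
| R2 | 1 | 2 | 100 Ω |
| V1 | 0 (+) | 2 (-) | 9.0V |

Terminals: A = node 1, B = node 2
Step 1 — V_th is the open-circuit voltage V_A - V_B (nothing connected across the terminals).
Nodal analysis, taking node 2 as the 0 V reference.
Source V1 fixes V_0 = 9 V.
KCL at each unknown node (sum of currents leaving = 0; resistances in Ω):
  Node 1: (V_1 - 9)/1000 + (V_1 - 0)/100 = 0
Collecting terms: 0.011 × V_1 = 0.009  =>  V_1 = 0.8182 V
V_th = V_1 - V_2 = 0.8182 - 0 = 0.8182 V
Step 2 — R_th: zero the source — replace V1 by a short circuit (node 2 merges into node 0) — and find the resistance seen between A (node 1) and B (node 0).
Reduce the network between node 1 (A) and node 0 (B) by series/parallel combination:
  Rp1 = R1 ‖ R2 (parallel, both between nodes 0 and 1) = 1/(1/1000 + 1/100) = 90.91 Ω
R_th = 90.91 Ω

Final answer: V_th = 0.8182 V, R_th = 90.91 Ω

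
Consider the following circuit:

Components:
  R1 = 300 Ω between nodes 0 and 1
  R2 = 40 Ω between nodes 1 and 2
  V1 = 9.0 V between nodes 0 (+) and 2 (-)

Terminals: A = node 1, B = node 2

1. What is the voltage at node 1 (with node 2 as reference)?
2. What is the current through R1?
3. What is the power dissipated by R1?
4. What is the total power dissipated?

Nodal analysis, taking node 2 as the 0 V reference.
Source V1 fixes V_0 = 9 V.
KCL at each unknown node (sum of currents leaving = 0; resistances in Ω):
  Node 1: (V_1 - 9)/300 + (V_1 - 0)/40 = 0
Collecting terms: 0.02833 × V_1 = 0.03  =>  V_1 = 1.059 V
Part 1:
  Read off the nodal solution: V_1 = 1.059 V
Part 2:
  I_R1 = (V_0 - V_1)/R1 = (9 - 1.059)/300 = 0.02647 A
  Magnitude: I_R1 = 0.02647 A
Part 3:
  I_R1 = (V_0 - V_1)/R1 = (9 - 1.059)/300 = 0.02647 A
  P_R1 = I_R1² × R1 = (0.02647)² × 300 = 0.2102 W
Part 4:
  Power in each resistor, P = (ΔV)²/R:
    P_R1 = (9 - 1.059)²/300 = 0.2102 W
    P_R2 = (1.059 - 0)²/40 = 0.02803 W
  P_total = P_R1 + P_R2 = 0.2382 W

Final answers:
1. V_1 = 1.059 V
2. I_R1 = 0.02647 A
3. P_R1 = 0.2102 W
4. P_total = 0.2382 W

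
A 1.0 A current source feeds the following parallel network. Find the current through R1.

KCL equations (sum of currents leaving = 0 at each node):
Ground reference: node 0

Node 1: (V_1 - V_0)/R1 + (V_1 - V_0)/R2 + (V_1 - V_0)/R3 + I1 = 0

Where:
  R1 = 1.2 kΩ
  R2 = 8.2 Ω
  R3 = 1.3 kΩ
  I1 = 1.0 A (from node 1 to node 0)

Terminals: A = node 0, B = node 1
All resistors sit directly between nodes 0 and 1, so they are in parallel and share one voltage V; the full source current 1 A splits among them.
1/R_par = 1/1200 + 1/8.2 + 1/1300 = 0.1236 S  =>  R_par = 8.094 Ω
V = I × R_par = 1 × 8.094 = 8.094 V
I_R1 = V/R1 = 8.094/1200 = 0.006745 A

Final answer: 0.006745 A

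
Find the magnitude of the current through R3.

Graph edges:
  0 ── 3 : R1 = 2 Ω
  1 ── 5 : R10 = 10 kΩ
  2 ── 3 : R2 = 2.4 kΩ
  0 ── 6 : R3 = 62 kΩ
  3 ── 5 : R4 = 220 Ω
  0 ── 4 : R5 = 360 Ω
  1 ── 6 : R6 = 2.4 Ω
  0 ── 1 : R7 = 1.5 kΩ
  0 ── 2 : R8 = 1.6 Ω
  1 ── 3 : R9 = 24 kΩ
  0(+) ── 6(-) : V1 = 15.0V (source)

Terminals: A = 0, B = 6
Nodal analysis, taking node 6 as the 0 V reference.
Source V1 fixes V_0 = 15 V.
KCL at each unknown node (sum of currents leaving = 0; resistances in Ω):
  Node 1: (V_1 - 0)/2.4 + (V_1 - 15)/1500 + (V_1 - V_3)/24000 + (V_1 - V_5)/10000 = 0
  Node 2: (V_2 - V_3)/2400 + (V_2 - 15)/1.6 = 0
  Node 3: (V_3 - 15)/2 + (V_3 - V_2)/2400 + (V_3 - V_5)/220 + (V_3 - V_1)/24000 = 0
  Node 4: (V_4 - 15)/360 = 0
  Node 5: (V_5 - V_3)/220 + (V_5 - V_1)/10000 = 0
Collecting terms (coefficients in siemens):
  0.4175·V_1 - 0.00004167·V_3 - 0.0001·V_5 = 0.01
  0.6254·V_2 - 0.0004167·V_3 = 9.375
  0.505·V_3 - 0.00004167·V_1 - 0.0004167·V_2 - 0.004545·V_5 = 7.5
  0.002778·V_4 = 0.04167
  0.004645·V_5 - 0.0001·V_1 - 0.004545·V_3 = 0
Solving these 5 simultaneous equations (Gaussian elimination) gives:
  V_1 = 0.02897 V, V_2 = 15 V, V_3 = 15 V, V_4 = 15 V
  V_5 = 14.67 V
I_R3 = (V_0 - V_6)/R3 = (15 - 0)/62000 = 0.0002419 A
|I_R3| = 0.0002419 A

Final answer: |I_R3| = 0.0002419 A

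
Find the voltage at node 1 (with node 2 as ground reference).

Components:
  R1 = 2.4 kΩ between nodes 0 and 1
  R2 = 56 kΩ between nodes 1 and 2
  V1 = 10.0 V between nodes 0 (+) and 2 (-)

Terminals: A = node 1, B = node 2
Nodal analysis, taking node 2 as the 0 V reference.
Source V1 fixes V_0 = 10 V.
KCL at each unknown node (sum of currents leaving = 0; resistances in Ω):
  Node 1: (V_1 - 10)/2400 + (V_1 - 0)/56000 = 0
Collecting terms: 0.0004345 × V_1 = 0.004167  =>  V_1 = 9.589 V
The requested potential is V_1 = 9.589 V.

Final answer: V_1 = 9.589 V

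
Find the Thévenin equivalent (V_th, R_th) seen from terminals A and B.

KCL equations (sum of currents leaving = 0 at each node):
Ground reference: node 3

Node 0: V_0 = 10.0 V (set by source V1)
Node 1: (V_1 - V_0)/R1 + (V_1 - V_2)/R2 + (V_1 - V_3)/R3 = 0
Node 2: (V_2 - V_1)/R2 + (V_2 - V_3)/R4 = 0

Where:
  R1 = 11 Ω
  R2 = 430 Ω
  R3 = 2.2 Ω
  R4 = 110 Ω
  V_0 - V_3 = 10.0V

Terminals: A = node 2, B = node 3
Step 1 — V_th is the open-circuit voltage V_A - V_B (nothing connected across the terminals).
Nodal analysis, taking node 3 as the 0 V reference.
Source V1 fixes V_0 = 10 V.
KCL at each unknown node (sum of currents leaving = 0; resistances in Ω):
  Node 1: (V_1 - 10)/11 + (V_1 - V_2)/430 + (V_1 - 0)/2.2 = 0
  Node 2: (V_2 - V_1)/430 + (V_2 - 0)/110 = 0
Collecting terms (coefficients in siemens):
  0.5478·V_1 - 0.002326·V_2 = 0.9091
  0.01142·V_2 - 0.002326·V_1 = 0
Determinant D = (0.5478)(0.01142) - (-0.002326)(-0.002326) = 0.006248
V_1 = [(0.9091)(0.01142) - (-0.002326)(0)]/D = 1.661 V
V_2 = [(0.5478)(0) - (0.9091)(-0.002326)]/D = 0.3384 V
V_th = V_2 - V_3 = 0.3384 - 0 = 0.3384 V
Step 2 — R_th: zero the source — replace V1 by a short circuit (node 3 merges into node 0) — and find the resistance seen between A (node 2) and B (node 0).
Reduce the network between node 2 (A) and node 0 (B) by series/parallel combination:
  Rp1 = R1 ‖ R3 (parallel, both between nodes 0 and 1) = 1/(1/11 + 1/2.2) = 1.833 Ω
  Rs1 = R2 + Rp1 (series, joined only at node 1) = 430 + 1.833 = 431.8 Ω
  Rp2 = R4 ‖ Rs1 (parallel, both between nodes 0 and 2) = 1/(1/110 + 1/431.8) = 87.67 Ω
R_th = 87.67 Ω

Final answer: V_th = 0.3384 V, R_th = 87.67 Ω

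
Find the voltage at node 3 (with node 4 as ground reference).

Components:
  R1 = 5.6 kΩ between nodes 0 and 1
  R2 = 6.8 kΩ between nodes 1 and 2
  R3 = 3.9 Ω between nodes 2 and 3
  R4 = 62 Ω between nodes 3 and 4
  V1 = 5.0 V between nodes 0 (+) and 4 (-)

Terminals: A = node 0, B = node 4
Nodal analysis, taking node 4 as the 0 V reference.
Source V1 fixes V_0 = 5 V.
KCL at each unknown node (sum of currents leaving = 0; resistances in Ω):
  Node 1: (V_1 - 5)/5600 + (V_1 - V_2)/6800 = 0
  Node 2: (V_2 - V_1)/6800 + (V_2 - V_3)/3.9 = 0
  Node 3: (V_3 - V_2)/3.9 + (V_3 - 0)/62 = 0
Collecting terms (coefficients in siemens):
  0.0003256·V_1 - 0.0001471·V_2 = 0.0008929
  0.2566·V_2 - 0.0001471·V_1 - 0.2564·V_3 = 0
  0.2725·V_3 - 0.2564·V_2 = 0
Solving these 3 simultaneous equations (Gaussian elimination) gives:
  V_1 = 2.754 V, V_2 = 0.02643 V, V_3 = 0.02487 V
The requested potential is V_3 = 0.02487 V.

Final answer: V_3 = 0.02487 V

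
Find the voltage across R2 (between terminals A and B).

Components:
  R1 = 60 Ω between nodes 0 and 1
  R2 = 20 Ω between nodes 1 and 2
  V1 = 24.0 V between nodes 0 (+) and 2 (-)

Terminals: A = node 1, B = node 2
R1 and R2 are in series across V1 (node 0 → node 1 → node 2), and the output A–B is taken across R2, so this is a voltage divider.
Series current: I = V1/(R1 + R2) = 24/(60 + 20) = 24/80 = 0.3 A
V_R2 = I × R2 = V1 × R2/(R1 + R2) = 24 × 20/80 = 6 V

Final answer: 6 V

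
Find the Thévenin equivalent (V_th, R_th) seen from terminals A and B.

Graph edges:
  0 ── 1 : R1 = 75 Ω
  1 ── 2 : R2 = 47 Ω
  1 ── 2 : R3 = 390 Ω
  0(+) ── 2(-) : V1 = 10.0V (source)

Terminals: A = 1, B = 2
Step 1 — V_th is the open-circuit voltage V_A - V_B (nothing connected across the terminals).
Nodal analysis, taking node 2 as the 0 V reference.
Source V1 fixes V_0 = 10 V.
KCL at each unknown node (sum of currents leaving = 0; resistances in Ω):
  Node 1: (V_1 - 10)/75 + (V_1 - 0)/47 + (V_1 - 0)/390 = 0
Collecting terms: 0.03717 × V_1 = 0.1333  =>  V_1 = 3.587 V
V_th = V_1 - V_2 = 3.587 - 0 = 3.587 V
Step 2 — R_th: zero the source — replace V1 by a short circuit (node 2 merges into node 0) — and find the resistance seen between A (node 1) and B (node 0).
Reduce the network between node 1 (A) and node 0 (B) by series/parallel combination:
  Rp1 = R1 ‖ R2 ‖ R3 (parallel, all between nodes 0 and 1) = 1/(1/75 + 1/47 + 1/390) = 26.9 Ω
R_th = 26.9 Ω

Final answer: V_th = 3.587 V, R_th = 26.9 Ω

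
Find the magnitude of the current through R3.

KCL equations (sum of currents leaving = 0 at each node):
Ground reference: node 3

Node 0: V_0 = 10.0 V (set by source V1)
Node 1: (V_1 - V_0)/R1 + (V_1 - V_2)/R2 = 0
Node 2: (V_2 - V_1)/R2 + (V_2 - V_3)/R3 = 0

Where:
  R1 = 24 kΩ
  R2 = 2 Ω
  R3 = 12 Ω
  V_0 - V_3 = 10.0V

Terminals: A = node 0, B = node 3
Nodal analysis, taking node 3 as the 0 V reference.
Source V1 fixes V_0 = 10 V.
KCL at each unknown node (sum of currents leaving = 0; resistances in Ω):
  Node 1: (V_1 - 10)/24000 + (V_1 - V_2)/2 = 0
  Node 2: (V_2 - V_1)/2 + (V_2 - 0)/12 = 0
Collecting terms (coefficients in siemens):
  0.5·V_1 - 0.5·V_2 = 0.0004167
  0.5833·V_2 - 0.5·V_1 = 0
Determinant D = (0.5)(0.5833) - (-0.5)(-0.5) = 0.04169
V_1 = [(0.0004167)(0.5833) - (-0.5)(0)]/D = 0.00583 V
V_2 = [(0.5)(0) - (0.0004167)(-0.5)]/D = 0.004997 V
I_R3 = (V_2 - V_3)/R3 = (0.004997 - 0)/12 = 0.0004164 A
|I_R3| = 0.0004164 A

Final answer: |I_R3| = 0.0004164 A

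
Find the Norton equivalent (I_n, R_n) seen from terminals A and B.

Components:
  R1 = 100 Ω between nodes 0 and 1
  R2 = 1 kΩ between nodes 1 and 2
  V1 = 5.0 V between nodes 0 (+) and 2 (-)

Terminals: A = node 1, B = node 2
Find the Thévenin equivalent first; then I_n = V_th/R_th and R_n = R_th.
Step 1 — V_th is the open-circuit voltage V_A - V_B (nothing connected across the terminals).
Nodal analysis, taking node 2 as the 0 V reference.
Source V1 fixes V_0 = 5 V.
KCL at each unknown node (sum of currents leaving = 0; resistances in Ω):
  Node 1: (V_1 - 5)/100 + (V_1 - 0)/1000 = 0
Collecting terms: 0.011 × V_1 = 0.05  =>  V_1 = 4.545 V
V_th = V_1 - V_2 = 4.545 - 0 = 4.545 V
Step 2 — R_th: zero the source — replace V1 by a short circuit (node 2 merges into node 0) — and find the resistance seen between A (node 1) and B (node 0).
Reduce the network between node 1 (A) and node 0 (B) by series/parallel combination:
  Rp1 = R1 ‖ R2 (parallel, both between nodes 0 and 1) = 1/(1/100 + 1/1000) = 90.91 Ω
R_th = 90.91 Ω
I_n = V_th/R_th = 4.545/90.91 = 0.05 A, and R_n = R_th = 90.91 Ω

Final answer: I_n = 0.05 A, R_n = 90.91 Ω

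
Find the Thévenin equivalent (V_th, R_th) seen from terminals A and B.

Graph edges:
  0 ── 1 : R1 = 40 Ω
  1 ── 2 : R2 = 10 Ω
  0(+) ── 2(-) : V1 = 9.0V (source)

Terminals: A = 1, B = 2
Step 1 — V_th is the open-circuit voltage V_A - V_B (nothing connected across the terminals).
Nodal analysis, taking node 2 as the 0 V reference.
Source V1 fixes V_0 = 9 V.
KCL at each unknown node (sum of currents leaving = 0; resistances in Ω):
  Node 1: (V_1 - 9)/40 + (V_1 - 0)/10 = 0
Collecting terms: 0.125 × V_1 = 0.225  =>  V_1 = 1.8 V
V_th = V_1 - V_2 = 1.8 - 0 = 1.8 V
Step 2 — R_th: zero the source — replace V1 by a short circuit (node 2 merges into node 0) — and find the resistance seen between A (node 1) and B (node 0).
Reduce the network between node 1 (A) and node 0 (B) by series/parallel combination:
  Rp1 = R1 ‖ R2 (parallel, both between nodes 0 and 1) = 1/(1/40 + 1/10) = 8 Ω
R_th = 8 Ω

Final answer: V_th = 1.8 V, R_th = 8 Ω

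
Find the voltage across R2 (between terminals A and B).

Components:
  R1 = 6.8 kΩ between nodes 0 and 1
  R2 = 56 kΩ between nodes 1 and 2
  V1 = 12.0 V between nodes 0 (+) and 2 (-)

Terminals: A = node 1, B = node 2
R1 and R2 are in series across V1 (node 0 → node 1 → node 2), and the output A–B is taken across R2, so this is a voltage divider.
Series current: I = V1/(R1 + R2) = 12/(6800 + 56000) = 12/62800 = 0.0001911 A
V_R2 = I × R2 = V1 × R2/(R1 + R2) = 12 × 56000/62800 = 10.7 V

Final answer: 10.7 V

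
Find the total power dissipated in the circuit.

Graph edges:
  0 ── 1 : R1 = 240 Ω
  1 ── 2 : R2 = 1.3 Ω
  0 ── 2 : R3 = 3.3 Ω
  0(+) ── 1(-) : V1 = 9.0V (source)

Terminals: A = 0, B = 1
Nodal analysis, taking node 1 as the 0 V reference.
Source V1 fixes V_0 = 9 V.
KCL at each unknown node (sum of currents leaving = 0; resistances in Ω):
  Node 2: (V_2 - 0)/1.3 + (V_2 - 9)/3.3 = 0
Collecting terms: 1.072 × V_2 = 2.727  =>  V_2 = 2.543 V
Power in each resistor, P = (ΔV)²/R:
  P_R1 = (9 - 0)²/240 = 0.3375 W
  P_R2 = (0 - 2.543)²/1.3 = 4.976 W
  P_R3 = (9 - 2.543)²/3.3 = 12.63 W
P_total = P_R1 + P_R2 + P_R3 = 17.95 W

Final answer: 17.95 W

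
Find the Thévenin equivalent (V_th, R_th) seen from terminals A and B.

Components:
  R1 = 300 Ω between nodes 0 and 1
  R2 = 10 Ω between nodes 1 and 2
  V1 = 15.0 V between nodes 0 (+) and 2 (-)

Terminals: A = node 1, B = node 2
Step 1 — V_th is the open-circuit voltage V_A - V_B (nothing connected across the terminals).
Nodal analysis, taking node 2 as the 0 V reference.
Source V1 fixes V_0 = 15 V.
KCL at each unknown node (sum of currents leaving = 0; resistances in Ω):
  Node 1: (V_1 - 15)/300 + (V_1 - 0)/10 = 0
Collecting terms: 0.1033 × V_1 = 0.05  =>  V_1 = 0.4839 V
V_th = V_1 - V_2 = 0.4839 - 0 = 0.4839 V
Step 2 — R_th: zero the source — replace V1 by a short circuit (node 2 merges into node 0) — and find the resistance seen between A (node 1) and B (node 0).
Reduce the network between node 1 (A) and node 0 (B) by series/parallel combination:
  Rp1 = R1 ‖ R2 (parallel, both between nodes 0 and 1) = 1/(1/300 + 1/10) = 9.677 Ω
R_th = 9.677 Ω

Final answer: V_th = 0.4839 V, R_th = 9.677 Ω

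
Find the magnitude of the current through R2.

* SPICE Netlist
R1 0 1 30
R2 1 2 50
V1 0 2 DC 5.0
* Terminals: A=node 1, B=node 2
Nodal analysis, taking node 2 as the 0 V reference.
Source V1 fixes V_0 = 5 V.
KCL at each unknown node (sum of currents leaving = 0; resistances in Ω):
  Node 1: (V_1 - 5)/30 + (V_1 - 0)/50 = 0
Collecting terms: 0.05333 × V_1 = 0.1667  =>  V_1 = 3.125 V
I_R2 = (V_1 - V_2)/R2 = (3.125 - 0)/50 = 0.0625 A
|I_R2| = 0.0625 A

Final answer: |I_R2| = 0.0625 A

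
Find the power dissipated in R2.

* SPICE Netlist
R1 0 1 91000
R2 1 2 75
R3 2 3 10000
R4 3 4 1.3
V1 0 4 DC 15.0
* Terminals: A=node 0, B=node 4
Nodal analysis, taking node 4 as the 0 V reference.
Source V1 fixes V_0 = 15 V.
KCL at each unknown node (sum of currents leaving = 0; resistances in Ω):
  Node 1: (V_1 - 15)/91000 + (V_1 - V_2)/75 = 0
  Node 2: (V_2 - V_1)/75 + (V_2 - V_3)/10000 = 0
  Node 3: (V_3 - V_2)/10000 + (V_3 - 0)/1.3 = 0
Collecting terms (coefficients in siemens):
  0.01334·V_1 - 0.01333·V_2 = 0.0001648
  0.01343·V_2 - 0.01333·V_1 - 0.0001·V_3 = 0
  0.7693·V_3 - 0.0001·V_2 = 0
Solving these 3 simultaneous equations (Gaussian elimination) gives:
  V_1 = 1.495 V, V_2 = 1.484 V, V_3 = 0.0001929 V
I_R2 = (V_1 - V_2)/R2 = (1.495 - 1.484)/75 = 0.0001484 A
P_R2 = I_R2² × R2 = (0.0001484)² × 75 = 0.000001652 W

Final answer: 1.652e-06 W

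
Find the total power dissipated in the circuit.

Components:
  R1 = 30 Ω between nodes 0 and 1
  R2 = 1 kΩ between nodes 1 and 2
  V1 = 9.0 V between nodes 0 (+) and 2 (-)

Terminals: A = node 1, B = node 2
Nodal analysis, taking node 2 as the 0 V reference.
Source V1 fixes V_0 = 9 V.
KCL at each unknown node (sum of currents leaving = 0; resistances in Ω):
  Node 1: (V_1 - 9)/30 + (V_1 - 0)/1000 = 0
Collecting terms: 0.03433 × V_1 = 0.3  =>  V_1 = 8.738 V
Power in each resistor, P = (ΔV)²/R:
  P_R1 = (9 - 8.738)²/30 = 0.002291 W
  P_R2 = (8.738 - 0)²/1000 = 0.07635 W
P_total = P_R1 + P_R2 = 0.07864 W

Final answer: 0.07864 W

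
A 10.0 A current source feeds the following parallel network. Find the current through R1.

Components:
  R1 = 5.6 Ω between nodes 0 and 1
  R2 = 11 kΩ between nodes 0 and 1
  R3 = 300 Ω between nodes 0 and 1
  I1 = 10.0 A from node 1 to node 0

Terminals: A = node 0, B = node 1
All resistors sit directly between nodes 0 and 1, so they are in parallel and share one voltage V; the full source current 10 A splits among them.
1/R_par = 1/5.6 + 1/11000 + 1/300 = 0.182 S  =>  R_par = 5.495 Ω
V = I × R_par = 10 × 5.495 = 54.95 V
I_R1 = V/R1 = 54.95/5.6 = 9.812 A

Final answer: 9.812 A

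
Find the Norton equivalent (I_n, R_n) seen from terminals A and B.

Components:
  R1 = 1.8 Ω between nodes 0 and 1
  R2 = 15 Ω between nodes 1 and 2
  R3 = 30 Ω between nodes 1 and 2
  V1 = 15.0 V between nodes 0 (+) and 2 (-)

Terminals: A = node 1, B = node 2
Find the Thévenin equivalent first; then I_n = V_th/R_th and R_n = R_th.
Step 1 — V_th is the open-circuit voltage V_A - V_B (nothing connected across the terminals).
Nodal analysis, taking node 2 as the 0 V reference.
Source V1 fixes V_0 = 15 V.
KCL at each unknown node (sum of currents leaving = 0; resistances in Ω):
  Node 1: (V_1 - 15)/1.8 + (V_1 - 0)/15 + (V_1 - 0)/30 = 0
Collecting terms: 0.6556 × V_1 = 8.333  =>  V_1 = 12.71 V
V_th = V_1 - V_2 = 12.71 - 0 = 12.71 V
Step 2 — R_th: zero the source — replace V1 by a short circuit (node 2 merges into node 0) — and find the resistance seen between A (node 1) and B (node 0).
Reduce the network between node 1 (A) and node 0 (B) by series/parallel combination:
  Rp1 = R1 ‖ R2 ‖ R3 (parallel, all between nodes 0 and 1) = 1/(1/1.8 + 1/15 + 1/30) = 1.525 Ω
R_th = 1.525 Ω
I_n = V_th/R_th = 12.71/1.525 = 8.333 A, and R_n = R_th = 1.525 Ω

Final answer: I_n = 8.333 A, R_n = 1.525 Ω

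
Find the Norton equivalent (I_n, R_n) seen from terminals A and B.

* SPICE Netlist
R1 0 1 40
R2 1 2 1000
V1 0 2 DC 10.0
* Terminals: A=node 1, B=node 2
Find the Thévenin equivalent first; then I_n = V_th/R_th and R_n = R_th.
Step 1 — V_th is the open-circuit voltage V_A - V_B (nothing connected across the terminals).
Nodal analysis, taking node 2 as the 0 V reference.
Source V1 fixes V_0 = 10 V.
KCL at each unknown node (sum of currents leaving = 0; resistances in Ω):
  Node 1: (V_1 - 10)/40 + (V_1 - 0)/1000 = 0
Collecting terms: 0.026 × V_1 = 0.25  =>  V_1 = 9.615 V
V_th = V_1 - V_2 = 9.615 - 0 = 9.615 V
Step 2 — R_th: zero the source — replace V1 by a short circuit (node 2 merges into node 0) — and find the resistance seen between A (node 1) and B (node 0).
Reduce the network between node 1 (A) and node 0 (B) by series/parallel combination:
  Rp1 = R1 ‖ R2 (parallel, both between nodes 0 and 1) = 1/(1/40 + 1/1000) = 38.46 Ω
R_th = 38.46 Ω
I_n = V_th/R_th = 9.615/38.46 = 0.25 A, and R_n = R_th = 38.46 Ω

Final answer: I_n = 0.25 A, R_n = 38.46 Ω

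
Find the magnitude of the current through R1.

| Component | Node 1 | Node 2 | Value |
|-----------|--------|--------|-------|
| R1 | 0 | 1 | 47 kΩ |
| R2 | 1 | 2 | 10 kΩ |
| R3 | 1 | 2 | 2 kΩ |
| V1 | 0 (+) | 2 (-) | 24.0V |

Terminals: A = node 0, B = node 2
Nodal analysis, taking node 2 as the 0 V reference.
Source V1 fixes V_0 = 24 V.
KCL at each unknown node (sum of currents leaving = 0; resistances in Ω):
  Node 1: (V_1 - 24)/47000 + (V_1 - 0)/10000 + (V_1 - 0)/2000 = 0
Collecting terms: 0.0006213 × V_1 = 0.0005106  =>  V_1 = 0.8219 V
I_R1 = (V_0 - V_1)/R1 = (24 - 0.8219)/47000 = 0.0004932 A
|I_R1| = 0.0004932 A

Final answer: |I_R1| = 0.0004932 A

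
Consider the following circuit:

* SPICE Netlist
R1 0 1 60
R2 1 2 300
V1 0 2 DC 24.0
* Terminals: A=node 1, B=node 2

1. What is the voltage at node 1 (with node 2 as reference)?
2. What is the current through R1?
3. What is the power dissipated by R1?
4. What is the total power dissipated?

Nodal analysis, taking node 2 as the 0 V reference.
Source V1 fixes V_0 = 24 V.
KCL at each unknown node (sum of currents leaving = 0; resistances in Ω):
  Node 1: (V_1 - 24)/60 + (V_1 - 0)/300 = 0
Collecting terms: 0.02 × V_1 = 0.4  =>  V_1 = 20 V
Part 1:
  Read off the nodal solution: V_1 = 20 V
Part 2:
  I_R1 = (V_0 - V_1)/R1 = (24 - 20)/60 = 0.06667 A
  Magnitude: I_R1 = 0.06667 A
Part 3:
  I_R1 = (V_0 - V_1)/R1 = (24 - 20)/60 = 0.06667 A
  P_R1 = I_R1² × R1 = (0.06667)² × 60 = 0.2667 W
Part 4:
  Power in each resistor, P = (ΔV)²/R:
    P_R1 = (24 - 20)²/60 = 0.2667 W
    P_R2 = (20 - 0)²/300 = 1.333 W
  P_total = P_R1 + P_R2 = 1.6 W

Final answers:
1. V_1 = 20 V
2. I_R1 = 0.06667 A
3. P_R1 = 0.2667 W
4. P_total = 1.6 W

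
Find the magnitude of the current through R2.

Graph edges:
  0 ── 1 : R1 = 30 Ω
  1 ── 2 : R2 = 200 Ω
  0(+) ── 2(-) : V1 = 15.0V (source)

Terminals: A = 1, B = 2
Nodal analysis, taking node 2 as the 0 V reference.
Source V1 fixes V_0 = 15 V.
KCL at each unknown node (sum of currents leaving = 0; resistances in Ω):
  Node 1: (V_1 - 15)/30 + (V_1 - 0)/200 = 0
Collecting terms: 0.03833 × V_1 = 0.5  =>  V_1 = 13.04 V
I_R2 = (V_1 - V_2)/R2 = (13.04 - 0)/200 = 0.06522 A
|I_R2| = 0.06522 A

Final answer: |I_R2| = 0.06522 A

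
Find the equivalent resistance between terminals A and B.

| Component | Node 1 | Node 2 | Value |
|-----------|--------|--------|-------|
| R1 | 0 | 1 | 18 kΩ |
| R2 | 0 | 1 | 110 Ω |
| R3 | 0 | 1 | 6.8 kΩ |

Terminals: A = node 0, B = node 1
Reduce the network between node 0 (A) and node 1 (B) by series/parallel combination:
  Rp1 = R1 ‖ R2 ‖ R3 (parallel, all between nodes 0 and 1) = 1/(1/18000 + 1/110 + 1/6800) = 107.6 Ω
R_eq = 107.6 Ω

Final answer: 107.6 Ω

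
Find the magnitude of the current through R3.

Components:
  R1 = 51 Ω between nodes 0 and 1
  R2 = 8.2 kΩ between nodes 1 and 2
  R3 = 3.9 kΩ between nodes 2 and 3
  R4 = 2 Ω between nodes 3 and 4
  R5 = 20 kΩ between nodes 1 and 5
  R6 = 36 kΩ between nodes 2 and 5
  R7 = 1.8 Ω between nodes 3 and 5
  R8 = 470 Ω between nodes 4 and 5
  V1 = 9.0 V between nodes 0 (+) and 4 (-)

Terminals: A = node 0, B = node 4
Nodal analysis, taking node 4 as the 0 V reference.
Source V1 fixes V_0 = 9 V.
KCL at each unknown node (sum of currents leaving = 0; resistances in Ω):
  Node 1: (V_1 - 9)/51 + (V_1 - V_2)/8200 + (V_1 - V_5)/20000 = 0
  Node 2: (V_2 - V_1)/8200 + (V_2 - V_3)/3900 + (V_2 - V_5)/36000 = 0
  Node 3: (V_3 - V_2)/3900 + (V_3 - 0)/2 + (V_3 - V_5)/1.8 = 0
  Node 5: (V_5 - V_1)/20000 + (V_5 - V_2)/36000 + (V_5 - V_3)/1.8 + (V_5 - 0)/470 = 0
Collecting terms (coefficients in siemens):
  0.01978·V_1 - 0.000122·V_2 - 0.00005·V_5 = 0.1765
  0.0004061·V_2 - 0.000122·V_1 - 0.0002564·V_3 - 0.00002778·V_5 = 0
  1.056·V_3 - 0.0002564·V_2 - 0.5556·V_5 = 0
  0.5578·V_5 - 0.00005·V_1 - 0.00002778·V_2 - 0.5556·V_3 = 0
Solving these 4 simultaneous equations (Gaussian elimination) gives:
  V_1 = 8.938 V, V_2 = 2.686 V, V_3 = 0.002404 V, V_5 = 0.00333 V
I_R3 = (V_2 - V_3)/R3 = (2.686 - 0.002404)/3900 = 0.000688 A
|I_R3| = 0.000688 A

Final answer: |I_R3| = 0.000688 A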